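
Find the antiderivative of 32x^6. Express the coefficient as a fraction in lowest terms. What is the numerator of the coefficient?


Apply the power rule for integration:
integral of ax^n dx = a/(n+1) * x^(n+1) + C
integral of 32x^6 dx
= 32/7 * x^7 + C
The coefficient in lowest terms is 32/7, and its numerator is 32

32


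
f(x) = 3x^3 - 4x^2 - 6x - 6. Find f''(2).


First derivative:
f'(x) = 9x^2 - 8x - 6
Second derivative:
f''(x) = 18x - 8
Substitute x = 2:
f''(2) = 18 * 2 - 8
= 36 - 8
= 28

28


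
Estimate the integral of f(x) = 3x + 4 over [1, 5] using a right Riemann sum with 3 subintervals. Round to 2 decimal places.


Right Riemann sum uses right endpoints of each subinterval.
Interval: [1, 5], n = 3
dx = (5 - 1) / 3 = 4/3
Right endpoints: [7/3, 11/3, 5]
f values: [11, 15, 19]
Sum = dx * (sum of f values)
= 4/3 * 45
= 60 = 60.00

60.00


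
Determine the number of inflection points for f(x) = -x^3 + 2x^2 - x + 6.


Inflection points occur where f''(x) = 0 and concavity changes.
f(x) = -x^3 + 2x^2 - x + 6
f'(x) = -3x^2 + 4x - 1
f''(x) = -6x + 4
Set f''(x) = 0:
-6x + 4 = 0
x = -4 / (-6) = 2/3
Since f''(x) is linear (degree 1), it changes sign at this point.
Therefore there is exactly 1 inflection point.

1


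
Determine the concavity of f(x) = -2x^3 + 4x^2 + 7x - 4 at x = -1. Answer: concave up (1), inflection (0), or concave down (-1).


Concavity is determined by the sign of f''(x).
f(x) = -2x^3 + 4x^2 + 7x - 4
f'(x) = -6x^2 + 8x + 7
f''(x) = -12x + 8
f''(-1) = -12 * (-1) + 8
= 12 + 8
= 20
Since f''(-1) > 0, the function is concave up (1)

1


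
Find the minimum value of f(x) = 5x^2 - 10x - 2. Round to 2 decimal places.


For a quadratic f(x) = ax^2 + bx + c with a > 0, the minimum is at the vertex.
Vertex x-coordinate: x = -b/(2a)
x = -(-10) / (2 * 5)
x = 10/10 = 1
Substitute back to find the minimum value:
f(1) = 5 * 1^2 - 10 * 1 - 2
= 5 - 10 - 2
= -7 = -7.00

-7.00


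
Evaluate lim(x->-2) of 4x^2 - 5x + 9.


Since polynomials are continuous, we use direct substitution.
lim(x->-2) of 4x^2 - 5x + 9
= 4 * (-2)^2 - 5 * (-2) + 9
= 16 + 10 + 9
= 35

35


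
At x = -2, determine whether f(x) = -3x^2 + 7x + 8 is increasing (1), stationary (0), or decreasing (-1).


Compute f'(x) to determine behavior:
f'(x) = -6x + 7
f'(-2) = -6 * (-2) + 7
= 12 + 7
= 19
Since f'(-2) > 0, the function is increasing (1)

1


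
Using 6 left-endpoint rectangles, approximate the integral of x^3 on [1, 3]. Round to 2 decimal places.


Left Riemann sum uses left endpoints of each subinterval.
Interval: [1, 3], n = 6
dx = (3 - 1) / 6 = 1/3
Left endpoints: [1, 4/3, 5/3, 2, 7/3, 8/3]
f values: [1, 64/27, 125/27, 8, 343/27, 512/27]
Sum = dx * (sum of f values)
= 1/3 * 143/3
= 143/9 ≈ 15.89

15.89


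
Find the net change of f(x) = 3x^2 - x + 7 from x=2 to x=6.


Net change = f(b) - f(a)
f(x) = 3x^2 - x + 7
Compute f(6):
f(6) = 3 * 6^2 - 1 * 6 + 7
= 108 - 6 + 7
= 109
Compute f(2):
f(2) = 3 * 2^2 - 1 * 2 + 7
= 12 - 2 + 7
= 17
Net change = 109 - 17 = 92

92


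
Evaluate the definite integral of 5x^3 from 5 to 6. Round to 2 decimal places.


Find the antiderivative of 5x^3:
F(x) = 5/4 * x^4
Apply the Fundamental Theorem of Calculus:
F(6) - F(5)
= 5/4 * 6^4 - 5/4 * 5^4
= 5/4 * (1296 - 625)
= 5/4 * 671
= 3355/4 = 838.75

838.75


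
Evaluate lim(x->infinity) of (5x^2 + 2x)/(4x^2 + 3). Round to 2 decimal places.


For limits at infinity with equal-degree polynomials,
we compare leading coefficients.
Numerator leading term: 5x^2
Denominator leading term: 4x^2
Divide both by x^2:
lim = (5 + 2/x) / (4 + 3/x^2)
As x -> infinity, the 1/x and 1/x^2 terms vanish:
= 5/4 = 1.25

1.25


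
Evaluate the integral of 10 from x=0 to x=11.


The integral of a constant k over [a, b] equals k * (b - a).
integral from 0 to 11 of 10 dx
= 10 * (11 - 0)
= 10 * 11
= 110

110


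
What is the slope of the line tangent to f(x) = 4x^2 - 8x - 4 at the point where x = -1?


The slope of the tangent line equals f'(x) at the point.
f(x) = 4x^2 - 8x - 4
f'(x) = 8x - 8
At x = -1:
f'(-1) = 8 * (-1) - 8
= -8 - 8
= -16

-16


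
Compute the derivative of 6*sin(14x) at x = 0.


Apply the chain rule to differentiate 6*sin(14x):
d/dx [6*sin(14x)]
= 6 * cos(14x) * d/dx(14x)
= 6 * 14 * cos(14x)
= 84 * cos(14x)
Evaluate at x = 0:
= 84 * cos(0)
= 84 * 1
= 84

84


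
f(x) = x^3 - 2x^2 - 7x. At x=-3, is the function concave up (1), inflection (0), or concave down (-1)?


Concavity is determined by the sign of f''(x).
f(x) = x^3 - 2x^2 - 7x
f'(x) = 3x^2 - 4x - 7
f''(x) = 6x - 4
f''(-3) = 6 * (-3) - 4
= -18 - 4
= -22
Since f''(-3) < 0, the function is concave down (-1)

-1


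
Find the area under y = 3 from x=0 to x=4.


The area under a constant function y = 3 is a rectangle.
Width = 4 - 0 = 4
Height = 3
Area = width * height
= 4 * 3
= 12

12


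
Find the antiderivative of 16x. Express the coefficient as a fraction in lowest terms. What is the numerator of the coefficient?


Apply the power rule for integration:
integral of ax^n dx = a/(n+1) * x^(n+1) + C
integral of 16x dx
= 16/2 * x^2 + C
= 8 * x^2 + C
The coefficient in lowest terms is 8 = 8/1, so its numerator is 8

8


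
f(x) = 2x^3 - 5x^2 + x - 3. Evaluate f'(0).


Differentiate f(x) = 2x^3 - 5x^2 + x - 3 term by term:
f'(x) = 6x^2 - 10x + 1
Substitute x = 0:
f'(0) = 6 * 0^2 - 10 * 0 + 1
= 0 + 0 + 1
= 1

1


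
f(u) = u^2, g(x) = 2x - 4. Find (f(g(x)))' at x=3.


Using the chain rule: (f(g(x)))' = f'(g(x)) * g'(x)
First, find g(3):
g(3) = 2 * 3 - 4 = 2
Next, f'(u) = 2u
And g'(x) = 2
So f'(g(3)) * g'(3)
= 2 * 2 * 2
= 8

8


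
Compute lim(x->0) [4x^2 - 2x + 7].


Since polynomials are continuous, we use direct substitution.
lim(x->0) of 4x^2 - 2x + 7
= 4 * 0^2 - 2 * 0 + 7
= 0 + 0 + 7
= 7

7


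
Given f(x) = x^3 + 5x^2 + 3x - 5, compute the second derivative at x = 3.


First derivative:
f'(x) = 3x^2 + 10x + 3
Second derivative:
f''(x) = 6x + 10
Substitute x = 3:
f''(3) = 6 * 3 + 10
= 18 + 10
= 28

28


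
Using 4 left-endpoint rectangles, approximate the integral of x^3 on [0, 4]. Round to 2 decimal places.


Left Riemann sum uses left endpoints of each subinterval.
Interval: [0, 4], n = 4
dx = (4 - 0) / 4 = 1
Left endpoints: [0, 1, 2, 3]
f values: [0, 1, 8, 27]
Sum = dx * (sum of f values)
= 1 * 36
= 36 = 36.00

36.00


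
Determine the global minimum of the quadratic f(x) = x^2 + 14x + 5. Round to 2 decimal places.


For a quadratic f(x) = ax^2 + bx + c with a > 0, the minimum is at the vertex.
Vertex x-coordinate: x = -b/(2a)
x = -(14) / (2 * 1)
x = -14/2 = -7
Substitute back to find the minimum value:
f(-7) = 1 * (-7)^2 + 14 * (-7) + 5
= 49 - 98 + 5
= -44 = -44.00

-44.00


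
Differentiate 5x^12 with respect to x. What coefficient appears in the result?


We apply the power rule: d/dx [ax^n] = a*n * x^(n-1)
d/dx [5x^12]
= 5 * 12 * x^(12-1)
= 60x^11
The coefficient is 60

60


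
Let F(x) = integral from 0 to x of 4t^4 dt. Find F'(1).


By the Fundamental Theorem of Calculus (Part 1):
If F(x) = integral from 0 to x of f(t) dt, then F'(x) = f(x)
Here f(t) = 4t^4
So F'(x) = 4x^4
Evaluate at x = 1:
F'(1) = 4 * 1^4
= 4 * 1
= 4

4


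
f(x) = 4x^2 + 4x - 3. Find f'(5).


Differentiate term by term using power and sum rules:
f(x) = 4x^2 + 4x - 3
f'(x) = 8x + 4
Substitute x = 5:
f'(5) = 8 * 5 + 4
= 40 + 4
= 44

44


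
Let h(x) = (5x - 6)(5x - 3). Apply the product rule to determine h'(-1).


Let u(x) = 5x - 6 and v(x) = 5x - 3
u'(x) = 5
v'(x) = 5
Product rule: h'(x) = u'(x)*v(x) + u(x)*v'(x)
= 5 * (5x - 3) + (5x - 6) * 5
At x = -1:
u(-1) = 5 * (-1) - 6 = -11
v(-1) = 5 * (-1) - 3 = -8
h'(-1) = 5 * (-8) + (-11) * 5
= -40 - 55
= -95

-95


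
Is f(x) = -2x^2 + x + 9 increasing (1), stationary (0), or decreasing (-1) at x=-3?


Compute f'(x) to determine behavior:
f'(x) = -4x + 1
f'(-3) = -4 * (-3) + 1
= 12 + 1
= 13
Since f'(-3) > 0, the function is increasing (1)

1


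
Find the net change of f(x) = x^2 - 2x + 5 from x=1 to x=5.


Net change = f(b) - f(a)
f(x) = x^2 - 2x + 5
Compute f(5):
f(5) = 1 * 5^2 - 2 * 5 + 5
= 25 - 10 + 5
= 20
Compute f(1):
f(1) = 1 * 1^2 - 2 * 1 + 5
= 1 - 2 + 5
= 4
Net change = 20 - 4 = 16

16


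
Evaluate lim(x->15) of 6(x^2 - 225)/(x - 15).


Direct substitution gives 0/0, so we factor the numerator.
Factor: 6(x^2 - 225) = 6 * (x - 15)(x + 15)
Cancel the common factor (x - 15):
6(x^2 - 225)/(x - 15) = 6 * (x + 15)
Now substitute x = 15:
= 6 * (15 + 15) = 180

180


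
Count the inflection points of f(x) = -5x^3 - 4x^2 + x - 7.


Inflection points occur where f''(x) = 0 and concavity changes.
f(x) = -5x^3 - 4x^2 + x - 7
f'(x) = -15x^2 - 8x + 1
f''(x) = -30x - 8
Set f''(x) = 0:
-30x - 8 = 0
x = 8 / (-30) = -4/15
Since f''(x) is linear (degree 1), it changes sign at this point.
Therefore there is exactly 1 inflection point.

1


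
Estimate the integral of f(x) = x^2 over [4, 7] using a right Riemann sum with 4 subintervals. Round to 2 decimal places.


Right Riemann sum uses right endpoints of each subinterval.
Interval: [4, 7], n = 4
dx = (7 - 4) / 4 = 3/4
Right endpoints: [19/4, 11/2, 25/4, 7]
f values: [361/16, 121/4, 625/16, 49]
Sum = dx * (sum of f values)
= 3/4 * 1127/8
= 3381/32 ≈ 105.66

105.66


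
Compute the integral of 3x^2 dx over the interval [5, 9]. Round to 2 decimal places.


Find the antiderivative of 3x^2:
F(x) = 3/3 * x^3
Apply the Fundamental Theorem of Calculus:
F(9) - F(5)
= 3/3 * 9^3 - 3/3 * 5^3
= 3/3 * (729 - 125)
= 3/3 * 604
= 604 = 604.00

604.00


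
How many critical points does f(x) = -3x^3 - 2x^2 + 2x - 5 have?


Find where f'(x) = 0:
f(x) = -3x^3 - 2x^2 + 2x - 5
f'(x) = -9x^2 - 4x + 2
This is a quadratic in x. Use the discriminant to count real roots.
Discriminant = (-4)^2 - 4 * (-9) * 2
= 16 - (-72)
= 88
Since discriminant > 0, f'(x) = 0 has 2 real solutions.
Number of critical points: 2

2


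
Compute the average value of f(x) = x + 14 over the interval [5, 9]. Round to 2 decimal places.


Average value = 1/(b-a) * integral from a to b of f(x) dx
First compute the integral of x + 14:
F(x) = (1/2)x^2 + 14x
F(9) = 1/2 * 81 + 14 * 9 = 333/2
F(5) = 1/2 * 25 + 14 * 5 = 165/2
Integral = 333/2 - 165/2 = 84
Average = 84 / (9 - 5) = 84 / 4
= 21 = 21.00

21.00


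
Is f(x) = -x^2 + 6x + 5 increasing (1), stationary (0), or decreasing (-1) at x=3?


Compute f'(x) to determine behavior:
f'(x) = -2x + 6
f'(3) = -2 * 3 + 6
= -6 + 6
= 0
Since f'(3) = 0, the function is stationary (0)

0


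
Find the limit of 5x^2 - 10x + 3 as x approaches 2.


Since polynomials are continuous, we use direct substitution.
lim(x->2) of 5x^2 - 10x + 3
= 5 * 2^2 - 10 * 2 + 3
= 20 - 20 + 3
= 3

3


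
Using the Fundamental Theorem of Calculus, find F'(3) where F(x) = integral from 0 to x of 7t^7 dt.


By the Fundamental Theorem of Calculus (Part 1):
If F(x) = integral from 0 to x of f(t) dt, then F'(x) = f(x)
Here f(t) = 7t^7
So F'(x) = 7x^7
Evaluate at x = 3:
F'(3) = 7 * 3^7
= 7 * 2187
= 15309

15309


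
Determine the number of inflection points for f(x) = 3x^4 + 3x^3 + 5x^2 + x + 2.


Inflection points occur where f''(x) = 0 and concavity changes.
f(x) = 3x^4 + 3x^3 + 5x^2 + x + 2
f'(x) = 12x^3 + 9x^2 + 10x + 1
f''(x) = 36x^2 + 18x + 10
This is a quadratic in x. Use the discriminant to count real roots.
Discriminant = (18)^2 - 4 * 36 * 10
= 324 - 1440
= -1116
Since discriminant < 0, f''(x) = 0 has no real solutions.
Number of inflection points: 0

0


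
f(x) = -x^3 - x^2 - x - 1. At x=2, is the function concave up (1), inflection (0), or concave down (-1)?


Concavity is determined by the sign of f''(x).
f(x) = -x^3 - x^2 - x - 1
f'(x) = -3x^2 - 2x - 1
f''(x) = -6x - 2
f''(2) = -6 * 2 - 2
= -12 - 2
= -14
Since f''(2) < 0, the function is concave down (-1)

-1


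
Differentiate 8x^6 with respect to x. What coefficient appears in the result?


We apply the power rule: d/dx [ax^n] = a*n * x^(n-1)
d/dx [8x^6]
= 8 * 6 * x^(6-1)
= 48x^5
The coefficient is 48

48


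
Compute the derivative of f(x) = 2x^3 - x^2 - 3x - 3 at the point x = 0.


Differentiate f(x) = 2x^3 - x^2 - 3x - 3 term by term:
f'(x) = 6x^2 - 2x - 3
Substitute x = 0:
f'(0) = 6 * 0^2 - 2 * 0 - 3
= 0 + 0 - 3
= -3

-3


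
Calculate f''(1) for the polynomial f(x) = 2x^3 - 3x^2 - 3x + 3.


First derivative:
f'(x) = 6x^2 - 6x - 3
Second derivative:
f''(x) = 12x - 6
Substitute x = 1:
f''(1) = 12 * 1 - 6
= 12 - 6
= 6

6


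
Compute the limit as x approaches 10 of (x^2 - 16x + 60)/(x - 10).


Direct substitution gives 0/0, so we factor the numerator.
Factor: (x^2 - 16x + 60) = (x - 10)(x - 6)
Cancel the common factor (x - 10):
(x^2 - 16x + 60)/(x - 10) = (x - 6)
Now substitute x = 10:
= (10) - (6) = 4

4


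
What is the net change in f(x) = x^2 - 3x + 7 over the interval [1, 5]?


Net change = f(b) - f(a)
f(x) = x^2 - 3x + 7
Compute f(5):
f(5) = 1 * 5^2 - 3 * 5 + 7
= 25 - 15 + 7
= 17
Compute f(1):
f(1) = 1 * 1^2 - 3 * 1 + 7
= 1 - 3 + 7
= 5
Net change = 17 - 5 = 12

12


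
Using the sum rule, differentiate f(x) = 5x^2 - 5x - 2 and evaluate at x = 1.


Differentiate term by term using power and sum rules:
f(x) = 5x^2 - 5x - 2
f'(x) = 10x - 5
Substitute x = 1:
f'(1) = 10 * 1 - 5
= 10 - 5
= 5

5


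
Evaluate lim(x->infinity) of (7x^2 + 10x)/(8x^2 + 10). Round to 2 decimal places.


For limits at infinity with equal-degree polynomials,
we compare leading coefficients.
Numerator leading term: 7x^2
Denominator leading term: 8x^2
Divide both by x^2:
lim = (7 + 10/x) / (8 + 10/x^2)
As x -> infinity, the 1/x and 1/x^2 terms vanish:
= 7/8 ≈ 0.88

0.88


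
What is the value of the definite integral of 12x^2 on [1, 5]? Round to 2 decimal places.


Find the antiderivative of 12x^2:
F(x) = 12/3 * x^3
Apply the Fundamental Theorem of Calculus:
F(5) - F(1)
= 12/3 * 5^3 - 12/3 * 1^3
= 12/3 * (125 - 1)
= 12/3 * 124
= 496 = 496.00

496.00


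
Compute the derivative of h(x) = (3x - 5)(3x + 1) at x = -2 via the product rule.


Let u(x) = 3x - 5 and v(x) = 3x + 1
u'(x) = 3
v'(x) = 3
Product rule: h'(x) = u'(x)*v(x) + u(x)*v'(x)
= 3 * (3x + 1) + (3x - 5) * 3
At x = -2:
u(-2) = 3 * (-2) - 5 = -11
v(-2) = 3 * (-2) + 1 = -5
h'(-2) = 3 * (-5) + (-11) * 3
= -15 - 33
= -48

-48


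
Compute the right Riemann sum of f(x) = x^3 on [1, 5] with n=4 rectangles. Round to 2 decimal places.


Right Riemann sum uses right endpoints of each subinterval.
Interval: [1, 5], n = 4
dx = (5 - 1) / 4 = 1
Right endpoints: [2, 3, 4, 5]
f values: [8, 27, 64, 125]
Sum = dx * (sum of f values)
= 1 * 224
= 224 = 224.00

224.00


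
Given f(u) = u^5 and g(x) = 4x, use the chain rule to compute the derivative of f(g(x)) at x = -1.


Using the chain rule: (f(g(x)))' = f'(g(x)) * g'(x)
First, find g(-1):
g(-1) = 4 * (-1) + 0 = -4
Next, f'(u) = 5u^4
And g'(x) = 4
So f'(g(-1)) * g'(-1)
= 5 * (-4)^4 * 4
= 5 * 256 * 4
= 5120

5120


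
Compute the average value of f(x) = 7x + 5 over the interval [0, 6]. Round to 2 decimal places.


Average value = 1/(b-a) * integral from a to b of f(x) dx
First compute the integral of 7x + 5:
F(x) = (7/2)x^2 + 5x
F(6) = 7/2 * 36 + 5 * 6 = 156
F(0) = 7/2 * 0 + 5 * 0 = 0
Integral = 156 - 0 = 156
Average = 156 / (6 - 0) = 156 / 6
= 26 = 26.00

26.00


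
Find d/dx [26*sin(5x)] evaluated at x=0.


Apply the chain rule to differentiate 26*sin(5x):
d/dx [26*sin(5x)]
= 26 * cos(5x) * d/dx(5x)
= 26 * 5 * cos(5x)
= 130 * cos(5x)
Evaluate at x = 0:
= 130 * cos(0)
= 130 * 1
= 130

130


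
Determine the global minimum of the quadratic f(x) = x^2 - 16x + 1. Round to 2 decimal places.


For a quadratic f(x) = ax^2 + bx + c with a > 0, the minimum is at the vertex.
Vertex x-coordinate: x = -b/(2a)
x = -(-16) / (2 * 1)
x = 16/2 = 8
Substitute back to find the minimum value:
f(8) = 1 * 8^2 - 16 * 8 + 1
= 64 - 128 + 1
= -63 = -63.00

-63.00


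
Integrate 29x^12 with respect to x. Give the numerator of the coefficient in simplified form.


Apply the power rule for integration:
integral of ax^n dx = a/(n+1) * x^(n+1) + C
integral of 29x^12 dx
= 29/13 * x^13 + C
The coefficient in lowest terms is 29/13, and its numerator is 29

29


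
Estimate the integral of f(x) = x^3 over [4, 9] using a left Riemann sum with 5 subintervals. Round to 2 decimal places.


Left Riemann sum uses left endpoints of each subinterval.
Interval: [4, 9], n = 5
dx = (9 - 4) / 5 = 1
Left endpoints: [4, 5, 6, 7, 8]
f values: [64, 125, 216, 343, 512]
Sum = dx * (sum of f values)
= 1 * 1260
= 1260 = 1260.00

1260.00


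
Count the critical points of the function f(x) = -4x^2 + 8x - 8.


Find where f'(x) = 0:
f'(x) = -8x + 8
Set f'(x) = 0:
-8x + 8 = 0
x = -8 / (-8) = 1
This is a linear equation in x, so there is exactly one solution.
Number of critical points: 1

1


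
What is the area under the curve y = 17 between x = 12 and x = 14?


The area under a constant function y = 17 is a rectangle.
Width = 14 - 12 = 2
Height = 17
Area = width * height
= 2 * 17
= 34

34


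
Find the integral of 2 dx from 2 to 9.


The integral of a constant k over [a, b] equals k * (b - a).
integral from 2 to 9 of 2 dx
= 2 * (9 - 2)
= 2 * 7
= 14

14


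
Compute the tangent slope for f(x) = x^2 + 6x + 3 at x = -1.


The slope of the tangent line equals f'(x) at the point.
f(x) = x^2 + 6x + 3
f'(x) = 2x + 6
At x = -1:
f'(-1) = 2 * (-1) + 6
= -2 + 6
= 4

4


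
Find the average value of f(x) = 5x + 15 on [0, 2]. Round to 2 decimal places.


Average value = 1/(b-a) * integral from a to b of f(x) dx
First compute the integral of 5x + 15:
F(x) = (5/2)x^2 + 15x
F(2) = 5/2 * 4 + 15 * 2 = 40
F(0) = 5/2 * 0 + 15 * 0 = 0
Integral = 40 - 0 = 40
Average = 40 / (2 - 0) = 40 / 2
= 20 = 20.00

20.00


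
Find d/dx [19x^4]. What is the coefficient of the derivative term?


We apply the power rule: d/dx [ax^n] = a*n * x^(n-1)
d/dx [19x^4]
= 19 * 4 * x^(4-1)
= 76x^3
The coefficient is 76

76


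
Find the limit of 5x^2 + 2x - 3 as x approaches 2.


Since polynomials are continuous, we use direct substitution.
lim(x->2) of 5x^2 + 2x - 3
= 5 * 2^2 + 2 * 2 - 3
= 20 + 4 - 3
= 21

21


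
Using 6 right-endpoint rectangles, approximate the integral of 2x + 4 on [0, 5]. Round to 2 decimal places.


Right Riemann sum uses right endpoints of each subinterval.
Interval: [0, 5], n = 6
dx = (5 - 0) / 6 = 5/6
Right endpoints: [5/6, 5/3, 5/2, 10/3, 25/6, 5]
f values: [17/3, 22/3, 9, 32/3, 37/3, 14]
Sum = dx * (sum of f values)
= 5/6 * 59
= 295/6 ≈ 49.17

49.17


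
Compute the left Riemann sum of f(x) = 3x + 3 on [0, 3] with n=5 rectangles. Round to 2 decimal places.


Left Riemann sum uses left endpoints of each subinterval.
Interval: [0, 3], n = 5
dx = (3 - 0) / 5 = 3/5
Left endpoints: [0, 3/5, 6/5, 9/5, 12/5]
f values: [3, 24/5, 33/5, 42/5, 51/5]
Sum = dx * (sum of f values)
= 3/5 * 33
= 99/5 = 19.80

19.80


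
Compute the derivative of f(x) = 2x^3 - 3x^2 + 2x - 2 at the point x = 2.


Differentiate f(x) = 2x^3 - 3x^2 + 2x - 2 term by term:
f'(x) = 6x^2 - 6x + 2
Substitute x = 2:
f'(2) = 6 * 2^2 - 6 * 2 + 2
= 24 - 12 + 2
= 14

14


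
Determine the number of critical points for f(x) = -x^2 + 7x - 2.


Find where f'(x) = 0:
f'(x) = -2x + 7
Set f'(x) = 0:
-2x + 7 = 0
x = -7 / (-2) = 7/2
This is a linear equation in x, so there is exactly one solution.
Number of critical points: 1

1


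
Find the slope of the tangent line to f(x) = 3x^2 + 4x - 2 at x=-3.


The slope of the tangent line equals f'(x) at the point.
f(x) = 3x^2 + 4x - 2
f'(x) = 6x + 4
At x = -3:
f'(-3) = 6 * (-3) + 4
= -18 + 4
= -14

-14


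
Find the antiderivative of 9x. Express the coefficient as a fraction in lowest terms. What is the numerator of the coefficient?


Apply the power rule for integration:
integral of ax^n dx = a/(n+1) * x^(n+1) + C
integral of 9x dx
= 9/2 * x^2 + C
The coefficient in lowest terms is 9/2, and its numerator is 9

9


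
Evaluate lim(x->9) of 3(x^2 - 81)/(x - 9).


Direct substitution gives 0/0, so we factor the numerator.
Factor: 3(x^2 - 81) = 3 * (x - 9)(x + 9)
Cancel the common factor (x - 9):
3(x^2 - 81)/(x - 9) = 3 * (x + 9)
Now substitute x = 9:
= 3 * (9 + 9) = 54

54


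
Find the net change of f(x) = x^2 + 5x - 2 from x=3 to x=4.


Net change = f(b) - f(a)
f(x) = x^2 + 5x - 2
Compute f(4):
f(4) = 1 * 4^2 + 5 * 4 - 2
= 16 + 20 - 2
= 34
Compute f(3):
f(3) = 1 * 3^2 + 5 * 3 - 2
= 9 + 15 - 2
= 22
Net change = 34 - 22 = 12

12


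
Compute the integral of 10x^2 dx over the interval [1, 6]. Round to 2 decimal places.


Find the antiderivative of 10x^2:
F(x) = 10/3 * x^3
Apply the Fundamental Theorem of Calculus:
F(6) - F(1)
= 10/3 * 6^3 - 10/3 * 1^3
= 10/3 * (216 - 1)
= 10/3 * 215
= 2150/3 ≈ 716.67

716.67


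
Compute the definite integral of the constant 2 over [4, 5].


The integral of a constant k over [a, b] equals k * (b - a).
integral from 4 to 5 of 2 dx
= 2 * (5 - 4)
= 2 * 1
= 2

2


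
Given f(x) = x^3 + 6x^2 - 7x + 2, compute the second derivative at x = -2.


First derivative:
f'(x) = 3x^2 + 12x - 7
Second derivative:
f''(x) = 6x + 12
Substitute x = -2:
f''(-2) = 6 * (-2) + 12
= -12 + 12
= 0

0


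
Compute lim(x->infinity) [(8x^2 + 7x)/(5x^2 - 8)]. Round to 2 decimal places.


For limits at infinity with equal-degree polynomials,
we compare leading coefficients.
Numerator leading term: 8x^2
Denominator leading term: 5x^2
Divide both by x^2:
lim = (8 + 7/x) / (5 - 8/x^2)
As x -> infinity, the 1/x and 1/x^2 terms vanish:
= 8/5 = 1.60

1.60


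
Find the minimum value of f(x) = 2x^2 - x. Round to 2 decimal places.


For a quadratic f(x) = ax^2 + bx + c with a > 0, the minimum is at the vertex.
Vertex x-coordinate: x = -b/(2a)
x = -(-1) / (2 * 2)
x = 1/4
Substitute back to find the minimum value:
f(1/4) = 2 * (1/4)^2 - 1 * (1/4) + 0
= 1/8 - 1/4 + 0
= -1/8 ≈ -0.13

-0.13


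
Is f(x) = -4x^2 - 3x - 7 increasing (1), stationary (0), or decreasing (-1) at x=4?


Compute f'(x) to determine behavior:
f'(x) = -8x - 3
f'(4) = -8 * 4 - 3
= -32 - 3
= -35
Since f'(4) < 0, the function is decreasing (-1)

-1


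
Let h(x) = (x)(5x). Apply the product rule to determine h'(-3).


Let u(x) = x and v(x) = 5x
u'(x) = 1
v'(x) = 5
Product rule: h'(x) = u'(x)*v(x) + u(x)*v'(x)
= 1 * (5x) + (x) * 5
At x = -3:
u(-3) = 1 * (-3) + 0 = -3
v(-3) = 5 * (-3) + 0 = -15
h'(-3) = 1 * (-15) + (-3) * 5
= -15 - 15
= -30

-30


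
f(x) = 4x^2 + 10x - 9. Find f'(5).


Differentiate term by term using power and sum rules:
f(x) = 4x^2 + 10x - 9
f'(x) = 8x + 10
Substitute x = 5:
f'(5) = 8 * 5 + 10
= 40 + 10
= 50

50


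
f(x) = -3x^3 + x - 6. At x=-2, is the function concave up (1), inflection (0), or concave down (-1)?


Concavity is determined by the sign of f''(x).
f(x) = -3x^3 + x - 6
f'(x) = -9x^2 + 1
f''(x) = -18x
f''(-2) = -18 * (-2) + 0
= 36 + 0
= 36
Since f''(-2) > 0, the function is concave up (1)

1


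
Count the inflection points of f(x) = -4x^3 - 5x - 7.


Inflection points occur where f''(x) = 0 and concavity changes.
f(x) = -4x^3 - 5x - 7
f'(x) = -12x^2 - 5
f''(x) = -24x
Set f''(x) = 0:
-24x = 0
x = 0 / (-24) = 0
Since f''(x) is linear (degree 1), it changes sign at this point.
Therefore there is exactly 1 inflection point.

1


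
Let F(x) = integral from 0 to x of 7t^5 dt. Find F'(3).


By the Fundamental Theorem of Calculus (Part 1):
If F(x) = integral from 0 to x of f(t) dt, then F'(x) = f(x)
Here f(t) = 7t^5
So F'(x) = 7x^5
Evaluate at x = 3:
F'(3) = 7 * 3^5
= 7 * 243
= 1701

1701


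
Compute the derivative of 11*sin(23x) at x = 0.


Apply the chain rule to differentiate 11*sin(23x):
d/dx [11*sin(23x)]
= 11 * cos(23x) * d/dx(23x)
= 11 * 23 * cos(23x)
= 253 * cos(23x)
Evaluate at x = 0:
= 253 * cos(0)
= 253 * 1
= 253

253


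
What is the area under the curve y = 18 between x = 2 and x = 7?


The area under a constant function y = 18 is a rectangle.
Width = 7 - 2 = 5
Height = 18
Area = width * height
= 5 * 18
= 90

90


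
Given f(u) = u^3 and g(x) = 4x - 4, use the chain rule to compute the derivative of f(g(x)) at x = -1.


Using the chain rule: (f(g(x)))' = f'(g(x)) * g'(x)
First, find g(-1):
g(-1) = 4 * (-1) - 4 = -8
Next, f'(u) = 3u^2
And g'(x) = 4
So f'(g(-1)) * g'(-1)
= 3 * (-8)^2 * 4
= 3 * 64 * 4
= 768

768


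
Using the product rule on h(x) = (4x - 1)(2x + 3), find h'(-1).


Let u(x) = 4x - 1 and v(x) = 2x + 3
u'(x) = 4
v'(x) = 2
Product rule: h'(x) = u'(x)*v(x) + u(x)*v'(x)
= 4 * (2x + 3) + (4x - 1) * 2
At x = -1:
u(-1) = 4 * (-1) - 1 = -5
v(-1) = 2 * (-1) + 3 = 1
h'(-1) = 4 * 1 + (-5) * 2
= 4 - 10
= -6

-6


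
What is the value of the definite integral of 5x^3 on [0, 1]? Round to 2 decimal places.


Find the antiderivative of 5x^3:
F(x) = 5/4 * x^4
Apply the Fundamental Theorem of Calculus:
F(1) - F(0)
= 5/4 * 1^4 - 5/4 * 0^4
= 5/4 * (1 - 0)
= 5/4 * 1
= 5/4 = 1.25

1.25


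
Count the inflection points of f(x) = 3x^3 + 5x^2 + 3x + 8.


Inflection points occur where f''(x) = 0 and concavity changes.
f(x) = 3x^3 + 5x^2 + 3x + 8
f'(x) = 9x^2 + 10x + 3
f''(x) = 18x + 10
Set f''(x) = 0:
18x + 10 = 0
x = -10 / 18 = -5/9
Since f''(x) is linear (degree 1), it changes sign at this point.
Therefore there is exactly 1 inflection point.

1


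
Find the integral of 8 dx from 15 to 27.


The integral of a constant k over [a, b] equals k * (b - a).
integral from 15 to 27 of 8 dx
= 8 * (27 - 15)
= 8 * 12
= 96

96


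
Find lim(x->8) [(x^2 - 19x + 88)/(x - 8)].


Direct substitution gives 0/0, so we factor the numerator.
Factor: (x^2 - 19x + 88) = (x - 8)(x - 11)
Cancel the common factor (x - 8):
(x^2 - 19x + 88)/(x - 8) = (x - 11)
Now substitute x = 8:
= (8) - (11) = -3

-3


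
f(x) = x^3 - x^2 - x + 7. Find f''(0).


First derivative:
f'(x) = 3x^2 - 2x - 1
Second derivative:
f''(x) = 6x - 2
Substitute x = 0:
f''(0) = 6 * 0 - 2
= 0 - 2
= -2

-2


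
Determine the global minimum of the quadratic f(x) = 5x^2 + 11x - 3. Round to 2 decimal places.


For a quadratic f(x) = ax^2 + bx + c with a > 0, the minimum is at the vertex.
Vertex x-coordinate: x = -b/(2a)
x = -(11) / (2 * 5)
x = -11/10
Substitute back to find the minimum value:
f(-11/10) = 5 * (-11/10)^2 + 11 * (-11/10) - 3
= 121/20 - 121/10 - 3
= -181/20 = -9.05

-9.05


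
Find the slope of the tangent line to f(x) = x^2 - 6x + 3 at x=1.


The slope of the tangent line equals f'(x) at the point.
f(x) = x^2 - 6x + 3
f'(x) = 2x - 6
At x = 1:
f'(1) = 2 * 1 - 6
= 2 - 6
= -4

-4


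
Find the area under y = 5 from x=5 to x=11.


The area under a constant function y = 5 is a rectangle.
Width = 11 - 5 = 6
Height = 5
Area = width * height
= 6 * 5
= 30

30


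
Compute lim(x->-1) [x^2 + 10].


Since polynomials are continuous, we use direct substitution.
lim(x->-1) of x^2 + 10
= 1 * (-1)^2 + 0 * (-1) + 10
= 1 + 0 + 10
= 11

11


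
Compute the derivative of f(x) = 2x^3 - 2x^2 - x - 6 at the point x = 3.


Differentiate f(x) = 2x^3 - 2x^2 - x - 6 term by term:
f'(x) = 6x^2 - 4x - 1
Substitute x = 3:
f'(3) = 6 * 3^2 - 4 * 3 - 1
= 54 - 12 - 1
= 41

41


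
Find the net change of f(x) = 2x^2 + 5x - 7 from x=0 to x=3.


Net change = f(b) - f(a)
f(x) = 2x^2 + 5x - 7
Compute f(3):
f(3) = 2 * 3^2 + 5 * 3 - 7
= 18 + 15 - 7
= 26
Compute f(0):
f(0) = 2 * 0^2 + 5 * 0 - 7
= 0 + 0 - 7
= -7
Net change = 26 - (-7) = 33

33


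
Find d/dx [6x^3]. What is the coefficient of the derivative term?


We apply the power rule: d/dx [ax^n] = a*n * x^(n-1)
d/dx [6x^3]
= 6 * 3 * x^(3-1)
= 18x^2
The coefficient is 18

18


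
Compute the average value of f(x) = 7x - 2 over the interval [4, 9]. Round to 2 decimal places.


Average value = 1/(b-a) * integral from a to b of f(x) dx
First compute the integral of 7x - 2:
F(x) = (7/2)x^2 - 2x
F(9) = 7/2 * 81 - 2 * 9 = 531/2
F(4) = 7/2 * 16 - 2 * 4 = 48
Integral = 531/2 - 48 = 435/2
Average = (435/2) / (9 - 4) = (435/2) / 5
= 87/2 = 43.50

43.50


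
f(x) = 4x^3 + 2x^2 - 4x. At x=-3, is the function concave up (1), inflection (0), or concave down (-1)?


Concavity is determined by the sign of f''(x).
f(x) = 4x^3 + 2x^2 - 4x
f'(x) = 12x^2 + 4x - 4
f''(x) = 24x + 4
f''(-3) = 24 * (-3) + 4
= -72 + 4
= -68
Since f''(-3) < 0, the function is concave down (-1)

-1


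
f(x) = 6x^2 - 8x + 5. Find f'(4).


Differentiate term by term using power and sum rules:
f(x) = 6x^2 - 8x + 5
f'(x) = 12x - 8
Substitute x = 4:
f'(4) = 12 * 4 - 8
= 48 - 8
= 40

40


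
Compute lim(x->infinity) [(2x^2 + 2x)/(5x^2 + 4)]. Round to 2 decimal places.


For limits at infinity with equal-degree polynomials,
we compare leading coefficients.
Numerator leading term: 2x^2
Denominator leading term: 5x^2
Divide both by x^2:
lim = (2 + 2/x) / (5 + 4/x^2)
As x -> infinity, the 1/x and 1/x^2 terms vanish:
= 2/5 = 0.40

0.40


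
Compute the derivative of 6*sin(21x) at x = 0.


Apply the chain rule to differentiate 6*sin(21x):
d/dx [6*sin(21x)]
= 6 * cos(21x) * d/dx(21x)
= 6 * 21 * cos(21x)
= 126 * cos(21x)
Evaluate at x = 0:
= 126 * cos(0)
= 126 * 1
= 126

126


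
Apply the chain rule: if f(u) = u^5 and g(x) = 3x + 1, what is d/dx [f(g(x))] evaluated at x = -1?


Using the chain rule: (f(g(x)))' = f'(g(x)) * g'(x)
First, find g(-1):
g(-1) = 3 * (-1) + 1 = -2
Next, f'(u) = 5u^4
And g'(x) = 3
So f'(g(-1)) * g'(-1)
= 5 * (-2)^4 * 3
= 5 * 16 * 3
= 240

240


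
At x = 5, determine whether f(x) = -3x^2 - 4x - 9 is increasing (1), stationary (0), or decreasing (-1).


Compute f'(x) to determine behavior:
f'(x) = -6x - 4
f'(5) = -6 * 5 - 4
= -30 - 4
= -34
Since f'(5) < 0, the function is decreasing (-1)

-1


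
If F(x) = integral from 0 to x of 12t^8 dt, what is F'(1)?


By the Fundamental Theorem of Calculus (Part 1):
If F(x) = integral from 0 to x of f(t) dt, then F'(x) = f(x)
Here f(t) = 12t^8
So F'(x) = 12x^8
Evaluate at x = 1:
F'(1) = 12 * 1^8
= 12 * 1
= 12

12


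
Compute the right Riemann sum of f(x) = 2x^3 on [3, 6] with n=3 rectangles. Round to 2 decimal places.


Right Riemann sum uses right endpoints of each subinterval.
Interval: [3, 6], n = 3
dx = (6 - 3) / 3 = 1
Right endpoints: [4, 5, 6]
f values: [128, 250, 432]
Sum = dx * (sum of f values)
= 1 * 810
= 810 = 810.00

810.00


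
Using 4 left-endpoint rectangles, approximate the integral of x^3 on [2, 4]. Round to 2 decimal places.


Left Riemann sum uses left endpoints of each subinterval.
Interval: [2, 4], n = 4
dx = (4 - 2) / 4 = 1/2
Left endpoints: [2, 5/2, 3, 7/2]
f values: [8, 125/8, 27, 343/8]
Sum = dx * (sum of f values)
= 1/2 * 187/2
= 187/4 = 46.75

46.75


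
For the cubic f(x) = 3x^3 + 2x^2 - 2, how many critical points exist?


Find where f'(x) = 0:
f(x) = 3x^3 + 2x^2 - 2
f'(x) = 9x^2 + 4x
This is a quadratic in x. Use the discriminant to count real roots.
Discriminant = (4)^2 - 4 * 9 * 0
= 16 - 0
= 16
Since discriminant > 0, f'(x) = 0 has 2 real solutions.
Number of critical points: 2

2


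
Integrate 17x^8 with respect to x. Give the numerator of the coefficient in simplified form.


Apply the power rule for integration:
integral of ax^n dx = a/(n+1) * x^(n+1) + C
integral of 17x^8 dx
= 17/9 * x^9 + C
The coefficient in lowest terms is 17/9, and its numerator is 17

17


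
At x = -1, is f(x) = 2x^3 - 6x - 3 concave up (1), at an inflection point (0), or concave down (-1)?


Concavity is determined by the sign of f''(x).
f(x) = 2x^3 - 6x - 3
f'(x) = 6x^2 - 6
f''(x) = 12x
f''(-1) = 12 * (-1) + 0
= -12 + 0
= -12
Since f''(-1) < 0, the function is concave down (-1)

-1


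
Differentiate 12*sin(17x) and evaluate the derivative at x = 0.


Apply the chain rule to differentiate 12*sin(17x):
d/dx [12*sin(17x)]
= 12 * cos(17x) * d/dx(17x)
= 12 * 17 * cos(17x)
= 204 * cos(17x)
Evaluate at x = 0:
= 204 * cos(0)
= 204 * 1
= 204

204


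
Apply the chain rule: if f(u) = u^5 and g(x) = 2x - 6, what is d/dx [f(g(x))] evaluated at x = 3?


Using the chain rule: (f(g(x)))' = f'(g(x)) * g'(x)
First, find g(3):
g(3) = 2 * 3 - 6 = 0
Next, f'(u) = 5u^4
And g'(x) = 2
So f'(g(3)) * g'(3)
= 5 * 0^4 * 2
= 5 * 0 * 2
= 0

0


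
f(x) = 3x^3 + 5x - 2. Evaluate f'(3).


Differentiate f(x) = 3x^3 + 5x - 2 term by term:
f'(x) = 9x^2 + 5
Substitute x = 3:
f'(3) = 9 * 3^2 + 0 * 3 + 5
= 81 + 0 + 5
= 86

86


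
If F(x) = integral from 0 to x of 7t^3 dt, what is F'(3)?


By the Fundamental Theorem of Calculus (Part 1):
If F(x) = integral from 0 to x of f(t) dt, then F'(x) = f(x)
Here f(t) = 7t^3
So F'(x) = 7x^3
Evaluate at x = 3:
F'(3) = 7 * 3^3
= 7 * 27
= 189

189


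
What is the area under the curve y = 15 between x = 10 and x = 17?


The area under a constant function y = 15 is a rectangle.
Width = 17 - 10 = 7
Height = 15
Area = width * height
= 7 * 15
= 105

105


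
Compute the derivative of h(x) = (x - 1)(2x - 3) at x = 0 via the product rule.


Let u(x) = x - 1 and v(x) = 2x - 3
u'(x) = 1
v'(x) = 2
Product rule: h'(x) = u'(x)*v(x) + u(x)*v'(x)
= 1 * (2x - 3) + (x - 1) * 2
At x = 0:
u(0) = 1 * 0 - 1 = -1
v(0) = 2 * 0 - 3 = -3
h'(0) = 1 * (-3) + (-1) * 2
= -3 - 2
= -5

-5


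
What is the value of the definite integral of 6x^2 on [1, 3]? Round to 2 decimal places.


Find the antiderivative of 6x^2:
F(x) = 6/3 * x^3
Apply the Fundamental Theorem of Calculus:
F(3) - F(1)
= 6/3 * 3^3 - 6/3 * 1^3
= 6/3 * (27 - 1)
= 6/3 * 26
= 52 = 52.00

52.00


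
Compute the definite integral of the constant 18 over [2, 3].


The integral of a constant k over [a, b] equals k * (b - a).
integral from 2 to 3 of 18 dx
= 18 * (3 - 2)
= 18 * 1
= 18

18


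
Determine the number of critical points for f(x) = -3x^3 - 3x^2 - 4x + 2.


Find where f'(x) = 0:
f(x) = -3x^3 - 3x^2 - 4x + 2
f'(x) = -9x^2 - 6x - 4
This is a quadratic in x. Use the discriminant to count real roots.
Discriminant = (-6)^2 - 4 * (-9) * (-4)
= 36 - 144
= -108
Since discriminant < 0, f'(x) = 0 has no real solutions.
Number of critical points: 0

0


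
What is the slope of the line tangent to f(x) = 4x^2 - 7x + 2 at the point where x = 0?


The slope of the tangent line equals f'(x) at the point.
f(x) = 4x^2 - 7x + 2
f'(x) = 8x - 7
At x = 0:
f'(0) = 8 * 0 - 7
= 0 - 7
= -7

-7


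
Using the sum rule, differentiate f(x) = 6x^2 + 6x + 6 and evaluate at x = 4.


Differentiate term by term using power and sum rules:
f(x) = 6x^2 + 6x + 6
f'(x) = 12x + 6
Substitute x = 4:
f'(4) = 12 * 4 + 6
= 48 + 6
= 54

54


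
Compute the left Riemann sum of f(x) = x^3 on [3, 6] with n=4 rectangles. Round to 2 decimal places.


Left Riemann sum uses left endpoints of each subinterval.
Interval: [3, 6], n = 4
dx = (6 - 3) / 4 = 3/4
Left endpoints: [3, 15/4, 9/2, 21/4]
f values: [27, 3375/64, 729/8, 9261/64]
Sum = dx * (sum of f values)
= 3/4 * 5049/16
= 15147/64 ≈ 236.67

236.67


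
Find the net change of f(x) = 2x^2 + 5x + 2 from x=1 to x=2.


Net change = f(b) - f(a)
f(x) = 2x^2 + 5x + 2
Compute f(2):
f(2) = 2 * 2^2 + 5 * 2 + 2
= 8 + 10 + 2
= 20
Compute f(1):
f(1) = 2 * 1^2 + 5 * 1 + 2
= 2 + 5 + 2
= 9
Net change = 20 - 9 = 11

11


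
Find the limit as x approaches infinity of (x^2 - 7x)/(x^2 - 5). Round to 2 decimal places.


For limits at infinity with equal-degree polynomials,
we compare leading coefficients.
Numerator leading term: x^2
Denominator leading term: x^2
Divide both by x^2:
lim = (1 - 7/x) / (1 - 5/x^2)
As x -> infinity, the 1/x and 1/x^2 terms vanish:
= 1/1 = 1 = 1.00

1.00


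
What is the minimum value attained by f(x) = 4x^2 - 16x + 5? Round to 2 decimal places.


For a quadratic f(x) = ax^2 + bx + c with a > 0, the minimum is at the vertex.
Vertex x-coordinate: x = -b/(2a)
x = -(-16) / (2 * 4)
x = 16/8 = 2
Substitute back to find the minimum value:
f(2) = 4 * 2^2 - 16 * 2 + 5
= 16 - 32 + 5
= -11 = -11.00

-11.00


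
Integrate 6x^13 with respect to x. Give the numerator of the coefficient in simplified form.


Apply the power rule for integration:
integral of ax^n dx = a/(n+1) * x^(n+1) + C
integral of 6x^13 dx
= 6/14 * x^14 + C
= 3/7 * x^14 + C
The coefficient in lowest terms is 3/7, and its numerator is 3

3


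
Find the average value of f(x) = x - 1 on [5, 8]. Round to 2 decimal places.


Average value = 1/(b-a) * integral from a to b of f(x) dx
First compute the integral of x - 1:
F(x) = (1/2)x^2 - x
F(8) = 1/2 * 64 - 1 * 8 = 24
F(5) = 1/2 * 25 - 1 * 5 = 15/2
Integral = 24 - 15/2 = 33/2
Average = (33/2) / (8 - 5) = (33/2) / 3
= 11/2 = 5.50

5.50


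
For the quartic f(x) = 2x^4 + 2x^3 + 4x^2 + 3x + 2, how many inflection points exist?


Inflection points occur where f''(x) = 0 and concavity changes.
f(x) = 2x^4 + 2x^3 + 4x^2 + 3x + 2
f'(x) = 8x^3 + 6x^2 + 8x + 3
f''(x) = 24x^2 + 12x + 8
This is a quadratic in x. Use the discriminant to count real roots.
Discriminant = (12)^2 - 4 * 24 * 8
= 144 - 768
= -624
Since discriminant < 0, f''(x) = 0 has no real solutions.
Number of inflection points: 0

0


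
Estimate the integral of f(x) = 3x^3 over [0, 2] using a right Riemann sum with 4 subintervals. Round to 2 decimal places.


Right Riemann sum uses right endpoints of each subinterval.
Interval: [0, 2], n = 4
dx = (2 - 0) / 4 = 1/2
Right endpoints: [1/2, 1, 3/2, 2]
f values: [3/8, 3, 81/8, 24]
Sum = dx * (sum of f values)
= 1/2 * 75/2
= 75/4 = 18.75

18.75


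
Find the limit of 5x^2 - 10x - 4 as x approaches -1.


Since polynomials are continuous, we use direct substitution.
lim(x->-1) of 5x^2 - 10x - 4
= 5 * (-1)^2 - 10 * (-1) - 4
= 5 + 10 - 4
= 11

11


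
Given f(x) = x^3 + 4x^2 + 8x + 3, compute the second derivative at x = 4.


First derivative:
f'(x) = 3x^2 + 8x + 8
Second derivative:
f''(x) = 6x + 8
Substitute x = 4:
f''(4) = 6 * 4 + 8
= 24 + 8
= 32

32


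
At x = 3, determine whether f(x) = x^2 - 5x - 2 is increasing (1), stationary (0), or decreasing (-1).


Compute f'(x) to determine behavior:
f'(x) = 2x - 5
f'(3) = 2 * 3 - 5
= 6 - 5
= 1
Since f'(3) > 0, the function is increasing (1)

1


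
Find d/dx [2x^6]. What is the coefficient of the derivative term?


We apply the power rule: d/dx [ax^n] = a*n * x^(n-1)
d/dx [2x^6]
= 2 * 6 * x^(6-1)
= 12x^5
The coefficient is 12

12


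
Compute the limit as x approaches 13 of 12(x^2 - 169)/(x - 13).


Direct substitution gives 0/0, so we factor the numerator.
Factor: 12(x^2 - 169) = 12 * (x - 13)(x + 13)
Cancel the common factor (x - 13):
12(x^2 - 169)/(x - 13) = 12 * (x + 13)
Now substitute x = 13:
= 12 * (13 + 13) = 312

312


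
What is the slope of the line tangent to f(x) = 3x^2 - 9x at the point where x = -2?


The slope of the tangent line equals f'(x) at the point.
f(x) = 3x^2 - 9x
f'(x) = 6x - 9
At x = -2:
f'(-2) = 6 * (-2) - 9
= -12 - 9
= -21

-21


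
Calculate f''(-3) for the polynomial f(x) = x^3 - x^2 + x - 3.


First derivative:
f'(x) = 3x^2 - 2x + 1
Second derivative:
f''(x) = 6x - 2
Substitute x = -3:
f''(-3) = 6 * (-3) - 2
= -18 - 2
= -20

-20


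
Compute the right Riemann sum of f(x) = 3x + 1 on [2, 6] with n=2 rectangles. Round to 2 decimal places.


Right Riemann sum uses right endpoints of each subinterval.
Interval: [2, 6], n = 2
dx = (6 - 2) / 2 = 2
Right endpoints: [4, 6]
f values: [13, 19]
Sum = dx * (sum of f values)
= 2 * 32
= 64 = 64.00

64.00


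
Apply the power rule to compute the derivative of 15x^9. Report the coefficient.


We apply the power rule: d/dx [ax^n] = a*n * x^(n-1)
d/dx [15x^9]
= 15 * 9 * x^(9-1)
= 135x^8
The coefficient is 135

135


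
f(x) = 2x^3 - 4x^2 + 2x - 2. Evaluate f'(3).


Differentiate f(x) = 2x^3 - 4x^2 + 2x - 2 term by term:
f'(x) = 6x^2 - 8x + 2
Substitute x = 3:
f'(3) = 6 * 3^2 - 8 * 3 + 2
= 54 - 24 + 2
= 32

32


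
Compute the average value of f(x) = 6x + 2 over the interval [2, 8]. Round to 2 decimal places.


Average value = 1/(b-a) * integral from a to b of f(x) dx
First compute the integral of 6x + 2:
F(x) = 3x^2 + 2x
F(8) = 3 * 64 + 2 * 8 = 208
F(2) = 3 * 4 + 2 * 2 = 16
Integral = 208 - 16 = 192
Average = 192 / (8 - 2) = 192 / 6
= 32 = 32.00

32.00
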